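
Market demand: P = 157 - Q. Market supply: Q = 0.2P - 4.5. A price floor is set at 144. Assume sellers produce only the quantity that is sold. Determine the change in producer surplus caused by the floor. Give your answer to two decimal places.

Rewriting supply in inverse form: P = 22.5 + 5Q.
Without the control, 157 - Q = 22.5 + 5Q so Q* = 22.4167 and P* = 134.5833.
At the floor price 144, quantity demanded is (157 - 144)/1 = 13; demand is the short side, so Q = 13 trades at P = 144.
PS goes from (1/2)(22.4167)(112.0833) = 1256.2674 to 1157 (computed as (144 - 22.5)(13) - (1/2)(5)(13)^2), a change of -99.2674.

-99.27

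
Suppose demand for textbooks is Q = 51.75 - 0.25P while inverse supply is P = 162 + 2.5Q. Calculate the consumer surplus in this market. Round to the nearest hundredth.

95.86

Rewriting demand in inverse form: P = 207 - 4Q.
Equilibrium: 207 - 4Q = 162 + 2.5Q, so Q* = 6.9231 and P* = 179.3077.
Consumer surplus is the triangle under demand above P*: (1/2)(6.9231)(207 - 179.3077) = (1/2)(6.9231)(27.6923) = 95.858.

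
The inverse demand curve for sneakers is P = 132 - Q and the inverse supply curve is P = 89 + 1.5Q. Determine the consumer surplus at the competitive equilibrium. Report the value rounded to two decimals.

147.92

Set 132 - Q = 89 + 1.5Q, which gives 43 = 2.5Q, so Q* = 17.2 and P* = 132 - (17.2) = 114.8.
Consumer surplus is the triangle under demand above P*: (1/2)(17.2)(132 - 114.8) = (1/2)(17.2)(17.2) = 147.92.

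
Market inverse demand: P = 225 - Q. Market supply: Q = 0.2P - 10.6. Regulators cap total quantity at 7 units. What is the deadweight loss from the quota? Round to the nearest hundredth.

Rewriting supply in inverse form: P = 53 + 5Q.
Without the quota, 225 - Q = 53 + 5Q gives Q* = 28.6667.
At Q = 7 the demand price is 225 - (7) = 218 and the supply price is 53 + 5(7) = 88.
Deadweight loss is the triangle between the curves from 7 to 28.6667: (1/2)(218 - 88)(28.6667 - 7) = 1408.3333.

1408.33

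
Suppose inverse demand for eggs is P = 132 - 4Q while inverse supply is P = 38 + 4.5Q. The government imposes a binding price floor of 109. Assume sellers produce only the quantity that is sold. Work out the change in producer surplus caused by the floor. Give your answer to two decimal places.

Without the control, 132 - 4Q = 38 + 4.5Q so Q* = 11.0588 and P* = 87.7647.
At the floor price 109, quantity demanded is (132 - 109)/4 = 5.75; demand is the short side, so Q = 5.75 trades at P = 109.
PS goes from (1/2)(11.0588)(49.7647) = 275.1696 to 333.8594 (computed as (109 - 38)(5.75) - (1/2)(4.5)(5.75)^2), a change of 58.6898.

58.69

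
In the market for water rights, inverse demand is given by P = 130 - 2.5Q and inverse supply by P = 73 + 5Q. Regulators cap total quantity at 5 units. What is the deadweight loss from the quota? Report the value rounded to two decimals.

Without the quota, 130 - 2.5Q = 73 + 5Q gives Q* = 7.6.
At Q = 5 the demand price is 130 - 2.5(5) = 117.5 and the supply price is 73 + 5(5) = 98.
DWL = (1/2)(gap between curves at 5) x (Q* - 5) = (1/2)(19.5)(2.6) = 25.35.

25.35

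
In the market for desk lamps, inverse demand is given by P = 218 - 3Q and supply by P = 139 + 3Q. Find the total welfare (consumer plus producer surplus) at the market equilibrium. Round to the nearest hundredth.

520.08

Setting demand equal to supply, 79 = 6Q, so Q* = 13.1667 and P* = 178.5.
Total surplus is the full triangle between the curves from 0 to Q*: (1/2)(13.1667)(218 - 139) = 520.0833.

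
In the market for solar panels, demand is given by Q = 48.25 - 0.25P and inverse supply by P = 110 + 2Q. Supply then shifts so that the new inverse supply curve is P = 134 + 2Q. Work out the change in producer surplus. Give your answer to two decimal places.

Rewriting demand in inverse form: P = 193 - 4Q.
Initial equilibrium: Q_0 = 13.8333, P_0 = 137.6667; CS_0 = (1/2)(13.8333)(55.3333) = 382.7222, PS_0 = (1/2)(13.8333)(27.6667) = 191.3611.
New equilibrium: 193 - 4Q = 134 + 2Q gives Q_1 = 9.8333, P_1 = 153.6667; CS_1 = 193.3889, PS_1 = 96.6944.
Change in producer surplus = 96.6944 - 191.3611 = -94.6667.

-94.67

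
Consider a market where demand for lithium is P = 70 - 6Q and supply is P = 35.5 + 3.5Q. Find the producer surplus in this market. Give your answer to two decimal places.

23.08

Setting demand equal to supply, 34.5 = 9.5Q, so Q* = 3.6316 and P* = 48.2105.
Producer surplus is the triangle above supply below P*: (1/2)(3.6316)(48.2105 - 35.5) = (1/2)(3.6316)(12.7105) = 23.0796.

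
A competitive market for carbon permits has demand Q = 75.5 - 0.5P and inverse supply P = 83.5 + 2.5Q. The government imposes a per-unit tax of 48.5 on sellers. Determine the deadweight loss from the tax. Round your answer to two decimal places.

Rewriting demand in inverse form: P = 151 - 2Q.
Without the tax, 151 - 2Q = 83.5 + 2.5Q so Q* = 15 and P* = 121.
A tax on sellers shifts supply up by 48.5: 151 - 2Q = 83.5 + 2.5Q + 48.5, so Q_t = 4.2222. Buyers pay P_b = 142.5556; sellers receive P_s = P_b - 48.5 = 94.0556.
The welfare triangle lost has base Q* - Q_t = 10.7778 and height t = 48.5, so DWL = (1/2)(10.7778)(48.5) = 261.3611.

261.36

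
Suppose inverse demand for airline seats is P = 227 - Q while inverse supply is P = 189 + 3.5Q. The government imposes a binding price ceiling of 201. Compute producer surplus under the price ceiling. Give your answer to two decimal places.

Free-market equilibrium: 227 - Q = 189 + 3.5Q gives Q* = 8.4444, P* = 218.5556.
At the ceiling price 201, quantity supplied is (201 - 189)/3.5 = 3.4286; supply is the short side, so Q = 3.4286 trades at P = 201.
PS is the triangle above supply below 201: (1/2)(3.4286)(201 - 189) = 20.5714.

20.57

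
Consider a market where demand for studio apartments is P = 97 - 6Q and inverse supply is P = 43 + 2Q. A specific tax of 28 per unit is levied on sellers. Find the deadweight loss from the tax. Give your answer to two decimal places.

49.00

Without the tax, 97 - 6Q = 43 + 2Q so Q* = 6.75 and P* = 56.5.
With the tax, sellers need 28 more per unit: 97 - 6Q = 43 + 2Q + 28, so Q_t = 3.25. Buyers pay P_b = 77.5; sellers receive P_s = P_b - 28 = 49.5.
The welfare triangle lost has base Q* - Q_t = 3.5 and height t = 28, so DWL = (1/2)(3.5)(28) = 49.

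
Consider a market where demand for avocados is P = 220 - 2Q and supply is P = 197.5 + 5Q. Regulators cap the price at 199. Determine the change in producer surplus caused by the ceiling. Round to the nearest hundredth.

Without the control, 220 - 2Q = 197.5 + 5Q so Q* = 3.2143 and P* = 213.5714.
At the ceiling price 199, quantity supplied is (199 - 197.5)/5 = 0.3; supply is the short side, so Q = 0.3 trades at P = 199.
PS goes from (1/2)(3.2143)(16.0714) = 25.8291 to 0.225 (computed as (199 - 197.5)(0.3) - (1/2)(5)(0.3)^2), a change of -25.6041.

-25.60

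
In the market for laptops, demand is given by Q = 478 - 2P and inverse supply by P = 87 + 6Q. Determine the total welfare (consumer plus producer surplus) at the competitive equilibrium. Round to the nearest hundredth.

Rewriting demand in inverse form: P = 239 - 0.5Q.
Equilibrium: 239 - 0.5Q = 87 + 6Q, so Q* = 23.3846 and P* = 227.3077.
CS = (1/2)(23.3846)(11.6923) = 136.7101 and PS = (1/2)(23.3846)(140.3077) = 1640.5207, so total surplus = 1777.2308.

1777.23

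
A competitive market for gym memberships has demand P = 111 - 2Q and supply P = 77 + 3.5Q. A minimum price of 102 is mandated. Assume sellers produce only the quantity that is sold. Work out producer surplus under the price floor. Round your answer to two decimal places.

77.06

Free-market equilibrium: 111 - 2Q = 77 + 3.5Q gives Q* = 6.1818, P* = 98.6364.
At P = 102, buyers demand (111 - 102)/2 = 4.5 while sellers would supply more, so the quantity traded is 4.5 at price 102.
The supply price at Q = 4.5 is 92.75. PS is the trapezoid between 102 and supply over [0, 4.5]: (1/2)[(102 - 77) + (102 - 92.75)](4.5) = 77.0625.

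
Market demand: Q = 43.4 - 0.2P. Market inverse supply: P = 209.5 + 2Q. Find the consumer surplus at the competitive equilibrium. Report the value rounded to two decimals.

Rewriting demand in inverse form: P = 217 - 5Q.
Equilibrium: 217 - 5Q = 209.5 + 2Q, so Q* = 1.0714 and P* = 211.6429.
The demand choke price is 217, so CS = (1/2)(Q*)(217 - P*) = (1/2)(1.0714)(5.3571) = 2.8699.

2.87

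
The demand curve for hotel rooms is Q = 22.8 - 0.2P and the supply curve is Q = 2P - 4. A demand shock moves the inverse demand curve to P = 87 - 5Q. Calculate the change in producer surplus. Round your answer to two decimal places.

Rewriting demand in inverse form: P = 114 - 5Q.
Rewriting supply in inverse form: P = 2 + 0.5Q.
Initial equilibrium: Q_0 = 20.3636, P_0 = 12.1818; CS_0 = (1/2)(20.3636)(101.8182) = 1036.6942, PS_0 = (1/2)(20.3636)(10.1818) = 103.6694.
New equilibrium: 87 - 5Q = 2 + 0.5Q gives Q_1 = 15.4545, P_1 = 9.7273; CS_1 = 597.1074, PS_1 = 59.7107.
Change in producer surplus = 59.7107 - 103.6694 = -43.9587.

-43.96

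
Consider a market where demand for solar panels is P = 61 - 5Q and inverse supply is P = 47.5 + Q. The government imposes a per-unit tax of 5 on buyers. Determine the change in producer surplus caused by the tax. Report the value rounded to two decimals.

Without the tax, 61 - 5Q = 47.5 + Q so Q* = 2.25 and P* = 49.75.
With the tax, buyers' net willingness to pay falls by 5: (61 - 5) - 5Q = 47.5 + Q, so Q_t = 1.4167. Buyers pay P_b = 53.9167; sellers receive P_s = P_b - 5 = 48.9167.
PS falls from (1/2)(2.25)(2.25) = 2.5312 to (1/2)(1.4167)(1.4167) = 1.0035, a change of -1.5278.

-1.53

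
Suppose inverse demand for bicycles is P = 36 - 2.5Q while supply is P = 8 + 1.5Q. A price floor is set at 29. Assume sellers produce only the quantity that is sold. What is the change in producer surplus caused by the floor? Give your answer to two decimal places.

Without the control, 36 - 2.5Q = 8 + 1.5Q so Q* = 7 and P* = 18.5.
At the floor price 29, quantity demanded is (36 - 29)/2.5 = 2.8; demand is the short side, so Q = 2.8 trades at P = 29.
PS goes from (1/2)(7)(10.5) = 36.75 to 52.92 (computed as (29 - 8)(2.8) - (1/2)(1.5)(2.8)^2), a change of 16.17.

16.17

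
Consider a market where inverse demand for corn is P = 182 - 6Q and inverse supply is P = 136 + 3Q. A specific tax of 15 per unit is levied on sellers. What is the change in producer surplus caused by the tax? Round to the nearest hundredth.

-21.39

Without the tax, 182 - 6Q = 136 + 3Q so Q* = 5.1111 and P* = 151.3333.
With the tax, sellers need 15 more per unit: 182 - 6Q = 136 + 3Q + 15, so Q_t = 3.4444. Buyers pay P_b = 161.3333; sellers receive P_s = P_b - 15 = 146.3333.
Producers lose the trapezoid between P_s and P* out to Q_t plus the triangle from Q_t to Q*: change in PS = 17.7963 - 39.1852 = -21.3889.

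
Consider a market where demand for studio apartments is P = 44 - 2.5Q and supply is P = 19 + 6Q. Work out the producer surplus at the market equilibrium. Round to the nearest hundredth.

Set 44 - 2.5Q = 19 + 6Q, which gives 25 = 8.5Q, so Q* = 2.9412 and P* = 44 - 2.5(2.9412) = 36.6471.
PS is the area between P* and the supply curve from 0 to Q*: (1/2)(2.9412)(17.6471) = 25.9516.

25.95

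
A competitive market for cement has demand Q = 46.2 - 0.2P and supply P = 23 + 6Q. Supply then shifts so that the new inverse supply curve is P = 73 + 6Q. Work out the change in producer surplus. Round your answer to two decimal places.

Rewriting demand in inverse form: P = 231 - 5Q.
Initial equilibrium: Q_0 = 18.9091, P_0 = 136.4545; CS_0 = (1/2)(18.9091)(94.5455) = 893.8843, PS_0 = (1/2)(18.9091)(113.4545) = 1072.6612.
New equilibrium: 231 - 5Q = 73 + 6Q gives Q_1 = 14.3636, P_1 = 159.1818; CS_1 = 515.7851, PS_1 = 618.9421.
Change in producer surplus = 618.9421 - 1072.6612 = -453.719.

-453.72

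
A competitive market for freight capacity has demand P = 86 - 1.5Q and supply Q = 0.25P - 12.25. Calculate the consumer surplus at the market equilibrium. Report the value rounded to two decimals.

Rewriting supply in inverse form: P = 49 + 4Q.
Equilibrium: 86 - 1.5Q = 49 + 4Q, so Q* = 6.7273 and P* = 75.9091.
CS is the area between the demand curve and P* from 0 to Q*: (1/2)(6.7273)(10.0909) = 33.9421.

33.94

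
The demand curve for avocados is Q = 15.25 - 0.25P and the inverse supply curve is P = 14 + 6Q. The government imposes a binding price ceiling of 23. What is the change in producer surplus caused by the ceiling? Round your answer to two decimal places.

Rewriting demand in inverse form: P = 61 - 4Q.
Without the control, 61 - 4Q = 14 + 6Q so Q* = 4.7 and P* = 42.2.
At P = 23, sellers supply (23 - 14)/6 = 1.5 while buyers want more, so the quantity traded is 1.5 at price 23.
PS goes from (1/2)(4.7)(28.2) = 66.27 to 6.75 (computed as (23 - 14)(1.5) - (1/2)(6)(1.5)^2), a change of -59.52.

-59.52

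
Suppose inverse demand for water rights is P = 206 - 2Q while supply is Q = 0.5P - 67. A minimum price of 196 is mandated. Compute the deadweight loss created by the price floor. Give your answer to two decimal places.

Rewriting supply in inverse form: P = 134 + 2Q.
Free-market equilibrium: 206 - 2Q = 134 + 2Q gives Q* = 18, P* = 170.
At the floor price 196, quantity demanded is (206 - 196)/2 = 5; demand is the short side, so Q = 5 trades at P = 196.
At Q = 5 the demand price is 196 and the supply price is 144. Deadweight loss is the triangle between the curves from 5 to 18: (1/2)(196 - 144)(18 - 5) = 338.

338.00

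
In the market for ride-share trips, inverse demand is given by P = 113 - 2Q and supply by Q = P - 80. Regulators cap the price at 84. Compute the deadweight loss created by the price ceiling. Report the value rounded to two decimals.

Rewriting supply in inverse form: P = 80 + Q.
Without the control, 113 - 2Q = 80 + Q so Q* = 11 and P* = 91.
At the ceiling price 84, quantity supplied is (84 - 80)/1 = 4; supply is the short side, so Q = 4 trades at P = 84.
At Q = 4 the demand price is 105 and the supply price is 84. Deadweight loss is the triangle between the curves from 4 to 11: (1/2)(105 - 84)(11 - 4) = 73.5.

73.50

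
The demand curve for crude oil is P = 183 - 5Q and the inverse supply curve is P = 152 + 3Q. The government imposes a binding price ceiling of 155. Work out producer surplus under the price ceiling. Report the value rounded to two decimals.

Free-market equilibrium: 183 - 5Q = 152 + 3Q gives Q* = 3.875, P* = 163.625.
At P = 155, sellers supply (155 - 152)/3 = 1 while buyers want more, so the quantity traded is 1 at price 155.
PS is the triangle above supply below 155: (1/2)(1)(155 - 152) = 1.5.

1.50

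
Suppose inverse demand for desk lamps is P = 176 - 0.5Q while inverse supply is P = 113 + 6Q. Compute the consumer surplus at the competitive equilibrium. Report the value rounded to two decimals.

Equilibrium: 176 - 0.5Q = 113 + 6Q, so Q* = 9.6923 and P* = 171.1538.
The demand choke price is 176, so CS = (1/2)(Q*)(176 - P*) = (1/2)(9.6923)(4.8462) = 23.4852.

23.49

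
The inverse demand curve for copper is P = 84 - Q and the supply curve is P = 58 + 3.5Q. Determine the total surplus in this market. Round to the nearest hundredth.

Equilibrium: 84 - Q = 58 + 3.5Q, so Q* = 5.7778 and P* = 78.2222.
CS = (1/2)(5.7778)(5.7778) = 16.6914 and PS = (1/2)(5.7778)(20.2222) = 58.4198, so total surplus = 75.1111.

75.11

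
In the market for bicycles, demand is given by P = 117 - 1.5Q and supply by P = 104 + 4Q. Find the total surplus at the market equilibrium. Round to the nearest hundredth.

Setting demand equal to supply, 13 = 5.5Q, so Q* = 2.3636 and P* = 113.4545.
CS = (1/2)(2.3636)(3.5455) = 4.1901 and PS = (1/2)(2.3636)(9.4545) = 11.1736, so total surplus = 15.3636.

15.36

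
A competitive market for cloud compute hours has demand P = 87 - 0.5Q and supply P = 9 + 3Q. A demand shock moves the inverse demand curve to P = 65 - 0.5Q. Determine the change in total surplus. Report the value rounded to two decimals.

Initial equilibrium: Q_0 = 22.2857, P_0 = 75.8571; CS_0 = (1/2)(22.2857)(11.1429) = 124.1633, PS_0 = (1/2)(22.2857)(66.8571) = 744.9796.
New equilibrium: 65 - 0.5Q = 9 + 3Q gives Q_1 = 16, P_1 = 57; CS_1 = 64, PS_1 = 384.
Change in total surplus = (64 + 384) - (124.1633 + 744.9796) = -421.1429.

-421.14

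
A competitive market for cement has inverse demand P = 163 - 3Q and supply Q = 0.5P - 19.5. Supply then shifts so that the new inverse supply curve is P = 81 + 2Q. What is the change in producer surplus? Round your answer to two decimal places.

-346.08

Rewriting supply in inverse form: P = 39 + 2Q.
Initial equilibrium: Q_0 = 24.8, P_0 = 88.6; CS_0 = (1/2)(24.8)(74.4) = 922.56, PS_0 = (1/2)(24.8)(49.6) = 615.04.
New equilibrium: 163 - 3Q = 81 + 2Q gives Q_1 = 16.4, P_1 = 113.8; CS_1 = 403.44, PS_1 = 268.96.
Change in producer surplus = 268.96 - 615.04 = -346.08.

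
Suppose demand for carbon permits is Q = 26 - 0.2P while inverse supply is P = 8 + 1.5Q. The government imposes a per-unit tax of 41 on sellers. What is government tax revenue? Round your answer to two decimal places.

Rewriting demand in inverse form: P = 130 - 5Q.
Pre-tax equilibrium: 130 - 5Q = 8 + 1.5Q gives Q* = 18.7692, P* = 36.1538.
With the tax, sellers need 41 more per unit: 130 - 5Q = 8 + 1.5Q + 41, so Q_t = 12.4615. Buyers pay P_b = 67.6923; sellers receive P_s = P_b - 41 = 26.6923.
Tax revenue = t x Q_t = 41 x 12.4615 = 510.9231.

510.92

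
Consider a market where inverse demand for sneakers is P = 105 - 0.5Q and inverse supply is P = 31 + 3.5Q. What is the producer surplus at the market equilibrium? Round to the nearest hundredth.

Setting demand equal to supply, 74 = 4Q, so Q* = 18.5 and P* = 95.75.
Producer surplus is the triangle above supply below P*: (1/2)(18.5)(95.75 - 31) = (1/2)(18.5)(64.75) = 598.9375.

598.94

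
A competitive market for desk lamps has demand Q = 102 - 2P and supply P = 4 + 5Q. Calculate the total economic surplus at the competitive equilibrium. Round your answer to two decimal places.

200.82

Rewriting demand in inverse form: P = 51 - 0.5Q.
Equilibrium: 51 - 0.5Q = 4 + 5Q, so Q* = 8.5455 and P* = 46.7273.
CS = (1/2)(8.5455)(4.2727) = 18.2562 and PS = (1/2)(8.5455)(42.7273) = 182.562, so total surplus = 200.8182.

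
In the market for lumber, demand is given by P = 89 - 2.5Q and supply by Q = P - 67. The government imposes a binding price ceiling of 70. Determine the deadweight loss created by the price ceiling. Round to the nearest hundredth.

Rewriting supply in inverse form: P = 67 + Q.
Free-market equilibrium: 89 - 2.5Q = 67 + Q gives Q* = 6.2857, P* = 73.2857.
At P = 70, sellers supply (70 - 67)/1 = 3 while buyers want more, so the quantity traded is 3 at price 70.
The lost-trades triangle has base Q* - 3 = 3.2857 and height equal to the gap between the curves at Q = 3, which is 81.5 - 70 = 11.5. DWL = (1/2)(3.2857)(11.5) = 18.8929.

18.89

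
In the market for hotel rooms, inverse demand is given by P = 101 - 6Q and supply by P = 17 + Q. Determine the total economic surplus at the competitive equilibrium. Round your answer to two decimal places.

504.00

Setting demand equal to supply, 84 = 7Q, so Q* = 12 and P* = 29.
CS = (1/2)(12)(72) = 432 and PS = (1/2)(12)(12) = 72, so total surplus = 504.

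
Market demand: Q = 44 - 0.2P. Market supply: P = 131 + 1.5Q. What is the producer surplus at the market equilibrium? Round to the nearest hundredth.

Rewriting demand in inverse form: P = 220 - 5Q.
Setting demand equal to supply, 89 = 6.5Q, so Q* = 13.6923 and P* = 151.5385.
The supply curve's price intercept is 131, so PS = (1/2)(Q*)(P* - 131) = (1/2)(13.6923)(20.5385) = 140.6095.

140.61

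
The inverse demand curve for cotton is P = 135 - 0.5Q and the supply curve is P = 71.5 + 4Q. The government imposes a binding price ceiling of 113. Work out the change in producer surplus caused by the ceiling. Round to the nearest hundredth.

-182.97

Without the control, 135 - 0.5Q = 71.5 + 4Q so Q* = 14.1111 and P* = 127.9444.
At P = 113, sellers supply (113 - 71.5)/4 = 10.375 while buyers want more, so the quantity traded is 10.375 at price 113.
PS goes from (1/2)(14.1111)(56.4444) = 398.2469 to 215.2812 (computed as (113 - 71.5)(10.375) - (1/2)(4)(10.375)^2), a change of -182.9657.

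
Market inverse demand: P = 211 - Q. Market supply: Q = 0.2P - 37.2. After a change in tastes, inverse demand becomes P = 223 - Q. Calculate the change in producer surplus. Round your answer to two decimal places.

51.67

Rewriting supply in inverse form: P = 186 + 5Q.
Initial equilibrium: Q_0 = 4.1667, P_0 = 206.8333; CS_0 = (1/2)(4.1667)(4.1667) = 8.6806, PS_0 = (1/2)(4.1667)(20.8333) = 43.4028.
New equilibrium: 223 - Q = 186 + 5Q gives Q_1 = 6.1667, P_1 = 216.8333; CS_1 = 19.0139, PS_1 = 95.0694.
Change in producer surplus = 95.0694 - 43.4028 = 51.6667.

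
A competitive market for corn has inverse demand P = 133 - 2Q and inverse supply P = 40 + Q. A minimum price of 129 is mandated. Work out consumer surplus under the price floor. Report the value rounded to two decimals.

4.00

Free-market equilibrium: 133 - 2Q = 40 + Q gives Q* = 31, P* = 71.
At P = 129, buyers demand (133 - 129)/2 = 2 while sellers would supply more, so the quantity traded is 2 at price 129.
CS is the triangle under demand above 129: (1/2)(2)(133 - 129) = 4.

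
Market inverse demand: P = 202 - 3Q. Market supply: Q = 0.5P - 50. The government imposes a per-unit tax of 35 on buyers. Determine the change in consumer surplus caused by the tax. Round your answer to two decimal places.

-354.90

Rewriting supply in inverse form: P = 100 + 2Q.
Without the tax, 202 - 3Q = 100 + 2Q so Q* = 20.4 and P* = 140.8.
A tax on buyers shifts demand down by 35: (202 - 35) - 3Q = 100 + 2Q, so Q_t = 13.4. Buyers pay P_b = 161.8; sellers receive P_s = P_b - 35 = 126.8.
Consumers lose the trapezoid between P* and P_b out to Q_t plus the triangle from Q_t to Q*: change in CS = 269.34 - 624.24 = -354.9.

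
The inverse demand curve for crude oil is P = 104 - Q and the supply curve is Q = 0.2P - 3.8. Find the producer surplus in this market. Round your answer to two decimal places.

Rewriting supply in inverse form: P = 19 + 5Q.
Setting demand equal to supply, 85 = 6Q, so Q* = 14.1667 and P* = 89.8333.
Producer surplus is the triangle above supply below P*: (1/2)(14.1667)(89.8333 - 19) = (1/2)(14.1667)(70.8333) = 501.7361.

501.74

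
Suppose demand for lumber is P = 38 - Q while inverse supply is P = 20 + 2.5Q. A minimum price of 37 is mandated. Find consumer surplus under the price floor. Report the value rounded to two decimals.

0.50

Free-market equilibrium: 38 - Q = 20 + 2.5Q gives Q* = 5.1429, P* = 32.8571.
At P = 37, buyers demand (38 - 37)/1 = 1 while sellers would supply more, so the quantity traded is 1 at price 37.
CS is the triangle under demand above 37: (1/2)(1)(38 - 37) = 0.5.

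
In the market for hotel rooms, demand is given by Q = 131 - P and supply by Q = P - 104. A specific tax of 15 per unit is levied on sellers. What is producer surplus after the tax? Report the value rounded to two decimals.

Rewriting demand in inverse form: P = 131 - Q.
Rewriting supply in inverse form: P = 104 + Q.
Pre-tax equilibrium: 131 - Q = 104 + Q gives Q* = 13.5, P* = 117.5.
A tax on sellers shifts supply up by 15: 131 - Q = 104 + Q + 15, so Q_t = 6. Buyers pay P_b = 125; sellers receive P_s = P_b - 15 = 110.
PS = (1/2)(Q_t)(P_s - 104) = (1/2)(6)(6) = 18.

18.00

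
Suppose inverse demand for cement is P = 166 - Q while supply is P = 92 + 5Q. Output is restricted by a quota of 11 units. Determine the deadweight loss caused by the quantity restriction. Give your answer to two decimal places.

5.33

Unrestricted equilibrium: Q* = (166 - 92)/(1 + 5) = 12.3333.
At Q = 11 the demand price is 166 - (11) = 155 and the supply price is 92 + 5(11) = 147.
Deadweight loss is the triangle between the curves from 11 to 12.3333: (1/2)(155 - 147)(12.3333 - 11) = 5.3333.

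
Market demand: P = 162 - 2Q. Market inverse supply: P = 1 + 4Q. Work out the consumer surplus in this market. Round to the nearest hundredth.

Setting demand equal to supply, 161 = 6Q, so Q* = 26.8333 and P* = 108.3333.
Consumer surplus is the triangle under demand above P*: (1/2)(26.8333)(162 - 108.3333) = (1/2)(26.8333)(53.6667) = 720.0278.

720.03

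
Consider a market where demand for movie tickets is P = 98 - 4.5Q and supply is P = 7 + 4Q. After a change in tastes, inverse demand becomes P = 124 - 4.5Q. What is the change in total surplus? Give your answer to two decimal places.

318.12

Initial equilibrium: Q_0 = 10.7059, P_0 = 49.8235; CS_0 = (1/2)(10.7059)(48.1765) = 257.8858, PS_0 = (1/2)(10.7059)(42.8235) = 229.2318.
New equilibrium: 124 - 4.5Q = 7 + 4Q gives Q_1 = 13.7647, P_1 = 62.0588; CS_1 = 426.301, PS_1 = 378.9343.
Change in total surplus = (426.301 + 378.9343) - (257.8858 + 229.2318) = 318.1176.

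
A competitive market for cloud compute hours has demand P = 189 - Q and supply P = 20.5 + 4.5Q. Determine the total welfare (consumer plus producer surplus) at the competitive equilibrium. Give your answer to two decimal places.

2581.11

Setting demand equal to supply, 168.5 = 5.5Q, so Q* = 30.6364 and P* = 158.3636.
Total surplus is the full triangle between the curves from 0 to Q*: (1/2)(30.6364)(189 - 20.5) = 2581.1136.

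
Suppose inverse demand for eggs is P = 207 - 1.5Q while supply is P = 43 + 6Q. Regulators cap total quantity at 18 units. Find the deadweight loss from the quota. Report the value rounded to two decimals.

Without the quota, 207 - 1.5Q = 43 + 6Q gives Q* = 21.8667.
At Q = 18 the demand price is 207 - 1.5(18) = 180 and the supply price is 43 + 6(18) = 151.
Deadweight loss is the triangle between the curves from 18 to 21.8667: (1/2)(180 - 151)(21.8667 - 18) = 56.0667.

56.07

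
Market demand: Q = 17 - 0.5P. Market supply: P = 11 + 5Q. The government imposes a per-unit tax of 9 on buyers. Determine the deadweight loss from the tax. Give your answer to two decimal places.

5.79

Rewriting demand in inverse form: P = 34 - 2Q.
Without the tax, 34 - 2Q = 11 + 5Q so Q* = 3.2857 and P* = 27.4286.
With the tax, buyers' net willingness to pay falls by 9: (34 - 9) - 2Q = 11 + 5Q, so Q_t = 2. Buyers pay P_b = 30; sellers receive P_s = P_b - 9 = 21.
Deadweight loss is the triangle between the curves from Q_t to Q*: (1/2)(3.2857 - 2)(9) = 5.7857.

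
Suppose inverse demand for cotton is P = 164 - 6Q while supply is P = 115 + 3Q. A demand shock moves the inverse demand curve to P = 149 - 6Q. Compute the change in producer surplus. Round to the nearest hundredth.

Initial equilibrium: Q_0 = 5.4444, P_0 = 131.3333; CS_0 = (1/2)(5.4444)(32.6667) = 88.9259, PS_0 = (1/2)(5.4444)(16.3333) = 44.463.
New equilibrium: 149 - 6Q = 115 + 3Q gives Q_1 = 3.7778, P_1 = 126.3333; CS_1 = 42.8148, PS_1 = 21.4074.
Change in producer surplus = 21.4074 - 44.463 = -23.0556.

-23.06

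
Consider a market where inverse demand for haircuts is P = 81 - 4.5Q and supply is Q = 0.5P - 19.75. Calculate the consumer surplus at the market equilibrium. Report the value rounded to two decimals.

91.72

Rewriting supply in inverse form: P = 39.5 + 2Q.
Equilibrium: 81 - 4.5Q = 39.5 + 2Q, so Q* = 6.3846 and P* = 52.2692.
The demand choke price is 81, so CS = (1/2)(Q*)(81 - P*) = (1/2)(6.3846)(28.7308) = 91.7175.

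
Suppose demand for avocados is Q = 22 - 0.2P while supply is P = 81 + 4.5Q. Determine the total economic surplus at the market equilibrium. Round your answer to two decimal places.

Rewriting demand in inverse form: P = 110 - 5Q.
Set 110 - 5Q = 81 + 4.5Q, which gives 29 = 9.5Q, so Q* = 3.0526 and P* = 110 - 5(3.0526) = 94.7368.
CS = (1/2)(3.0526)(15.2632) = 23.2964 and PS = (1/2)(3.0526)(13.7368) = 20.9668, so total surplus = 44.2632.

44.26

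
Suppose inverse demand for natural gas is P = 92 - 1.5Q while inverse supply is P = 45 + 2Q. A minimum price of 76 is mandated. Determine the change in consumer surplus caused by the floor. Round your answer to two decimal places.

Without the control, 92 - 1.5Q = 45 + 2Q so Q* = 13.4286 and P* = 71.8571.
At the floor price 76, quantity demanded is (92 - 76)/1.5 = 10.6667; demand is the short side, so Q = 10.6667 trades at P = 76.
CS goes from (1/2)(13.4286)(20.1429) = 135.2449 to 85.3333 (computed as (92 - 76)(10.6667) - (1/2)(1.5)(10.6667)^2), a change of -49.9116.

-49.91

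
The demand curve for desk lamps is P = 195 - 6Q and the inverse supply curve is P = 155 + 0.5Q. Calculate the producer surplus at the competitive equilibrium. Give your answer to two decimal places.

Setting demand equal to supply, 40 = 6.5Q, so Q* = 6.1538 and P* = 158.0769.
PS is the area between P* and the supply curve from 0 to Q*: (1/2)(6.1538)(3.0769) = 9.4675.

9.47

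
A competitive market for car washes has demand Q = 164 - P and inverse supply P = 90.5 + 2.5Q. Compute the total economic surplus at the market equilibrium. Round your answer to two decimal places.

Rewriting demand in inverse form: P = 164 - Q.
Equilibrium: 164 - Q = 90.5 + 2.5Q, so Q* = 21 and P* = 143.
CS = (1/2)(21)(21) = 220.5 and PS = (1/2)(21)(52.5) = 551.25, so total surplus = 771.75.

771.75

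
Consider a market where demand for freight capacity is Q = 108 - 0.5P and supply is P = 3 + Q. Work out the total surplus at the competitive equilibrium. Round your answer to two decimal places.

7561.50

Rewriting demand in inverse form: P = 216 - 2Q.
Equilibrium: 216 - 2Q = 3 + Q, so Q* = 71 and P* = 74.
CS = (1/2)(71)(142) = 5041 and PS = (1/2)(71)(71) = 2520.5, so total surplus = 7561.5.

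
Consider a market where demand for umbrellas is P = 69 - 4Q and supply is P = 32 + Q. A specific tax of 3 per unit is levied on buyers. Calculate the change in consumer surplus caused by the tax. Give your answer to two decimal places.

Pre-tax equilibrium: 69 - 4Q = 32 + Q gives Q* = 7.4, P* = 39.4.
With the tax, buyers' net willingness to pay falls by 3: (69 - 3) - 4Q = 32 + Q, so Q_t = 6.8. Buyers pay P_b = 41.8; sellers receive P_s = P_b - 3 = 38.8.
CS falls from (1/2)(7.4)(29.6) = 109.52 to (1/2)(6.8)(27.2) = 92.48, a change of -17.04.

-17.04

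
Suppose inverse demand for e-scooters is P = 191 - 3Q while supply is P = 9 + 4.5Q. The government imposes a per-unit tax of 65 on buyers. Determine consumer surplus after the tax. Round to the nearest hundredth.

365.04

Without the tax, 191 - 3Q = 9 + 4.5Q so Q* = 24.2667 and P* = 118.2.
A tax on buyers shifts demand down by 65: (191 - 65) - 3Q = 9 + 4.5Q, so Q_t = 15.6. Buyers pay P_b = 144.2; sellers receive P_s = P_b - 65 = 79.2.
Consumer surplus is the triangle under demand above P_b: (1/2)(15.6)(191 - 144.2) = 365.04.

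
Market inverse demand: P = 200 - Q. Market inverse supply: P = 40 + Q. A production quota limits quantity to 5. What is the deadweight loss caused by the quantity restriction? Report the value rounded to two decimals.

Unrestricted equilibrium: Q* = (200 - 40)/(1 + 1) = 80.
At Q = 5 the demand price is 200 - (5) = 195 and the supply price is 40 + (5) = 45.
DWL = (1/2)(gap between curves at 5) x (Q* - 5) = (1/2)(150)(75) = 5625.

5625.00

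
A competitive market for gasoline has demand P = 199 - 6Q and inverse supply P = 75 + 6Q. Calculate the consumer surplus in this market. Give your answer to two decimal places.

Setting demand equal to supply, 124 = 12Q, so Q* = 10.3333 and P* = 137.
The demand choke price is 199, so CS = (1/2)(Q*)(199 - P*) = (1/2)(10.3333)(62) = 320.3333.

320.33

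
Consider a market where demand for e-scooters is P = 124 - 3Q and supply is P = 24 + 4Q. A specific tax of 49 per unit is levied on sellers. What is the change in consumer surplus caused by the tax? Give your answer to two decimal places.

Without the tax, 124 - 3Q = 24 + 4Q so Q* = 14.2857 and P* = 81.1429.
With the tax, sellers need 49 more per unit: 124 - 3Q = 24 + 4Q + 49, so Q_t = 7.2857. Buyers pay P_b = 102.1429; sellers receive P_s = P_b - 49 = 53.1429.
Consumers lose the trapezoid between P* and P_b out to Q_t plus the triangle from Q_t to Q*: change in CS = 79.6224 - 306.1224 = -226.5.

-226.50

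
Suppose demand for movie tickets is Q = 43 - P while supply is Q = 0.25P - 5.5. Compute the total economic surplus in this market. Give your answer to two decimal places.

Rewriting demand in inverse form: P = 43 - Q.
Rewriting supply in inverse form: P = 22 + 4Q.
Equilibrium: 43 - Q = 22 + 4Q, so Q* = 4.2 and P* = 38.8.
Total surplus is the full triangle between the curves from 0 to Q*: (1/2)(4.2)(43 - 22) = 44.1.

44.10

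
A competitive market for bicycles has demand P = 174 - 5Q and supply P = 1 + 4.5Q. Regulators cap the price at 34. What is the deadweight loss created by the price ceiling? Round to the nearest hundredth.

Without the control, 174 - 5Q = 1 + 4.5Q so Q* = 18.2105 and P* = 82.9474.
At P = 34, sellers supply (34 - 1)/4.5 = 7.3333 while buyers want more, so the quantity traded is 7.3333 at price 34.
The lost-trades triangle has base Q* - 7.3333 = 10.8772 and height equal to the gap between the curves at Q = 7.3333, which is 137.3333 - 34 = 103.3333. DWL = (1/2)(10.8772)(103.3333) = 561.9883.

561.99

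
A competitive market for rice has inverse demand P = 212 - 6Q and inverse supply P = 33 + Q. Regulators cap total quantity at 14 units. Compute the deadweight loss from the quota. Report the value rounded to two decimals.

Without the quota, 212 - 6Q = 33 + Q gives Q* = 25.5714.
At Q = 14 the demand price is 212 - 6(14) = 128 and the supply price is 33 + (14) = 47.
DWL = (1/2)(gap between curves at 14) x (Q* - 14) = (1/2)(81)(11.5714) = 468.6429.

468.64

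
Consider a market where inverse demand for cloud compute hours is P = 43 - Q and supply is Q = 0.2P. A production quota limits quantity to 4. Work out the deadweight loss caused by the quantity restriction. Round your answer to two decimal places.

30.08

Rewriting supply in inverse form: P = 5Q.
Without the quota, 43 - Q = 5Q gives Q* = 7.1667.
At Q = 4 the demand price is 43 - (4) = 39 and the supply price is 0 + 5(4) = 20.
Deadweight loss is the triangle between the curves from 4 to 7.1667: (1/2)(39 - 20)(7.1667 - 4) = 30.0833.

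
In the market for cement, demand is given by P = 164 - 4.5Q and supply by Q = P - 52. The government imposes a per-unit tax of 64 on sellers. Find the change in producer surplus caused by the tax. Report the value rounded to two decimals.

Rewriting supply in inverse form: P = 52 + Q.
Pre-tax equilibrium: 164 - 4.5Q = 52 + Q gives Q* = 20.3636, P* = 72.3636.
With the tax, sellers need 64 more per unit: 164 - 4.5Q = 52 + Q + 64, so Q_t = 8.7273. Buyers pay P_b = 124.7273; sellers receive P_s = P_b - 64 = 60.7273.
PS falls from (1/2)(20.3636)(20.3636) = 207.3388 to (1/2)(8.7273)(8.7273) = 38.0826, a change of -169.2562.

-169.26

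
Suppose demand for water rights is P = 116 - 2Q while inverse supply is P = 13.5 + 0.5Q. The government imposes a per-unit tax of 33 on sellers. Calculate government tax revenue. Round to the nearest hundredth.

Without the tax, 116 - 2Q = 13.5 + 0.5Q so Q* = 41 and P* = 34.
A tax on sellers shifts supply up by 33: 116 - 2Q = 13.5 + 0.5Q + 33, so Q_t = 27.8. Buyers pay P_b = 60.4; sellers receive P_s = P_b - 33 = 27.4.
Tax revenue = t x Q_t = 33 x 27.8 = 917.4.

917.40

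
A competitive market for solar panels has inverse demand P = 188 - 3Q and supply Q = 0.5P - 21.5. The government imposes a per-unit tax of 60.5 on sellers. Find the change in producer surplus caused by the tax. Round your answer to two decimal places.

Rewriting supply in inverse form: P = 43 + 2Q.
Without the tax, 188 - 3Q = 43 + 2Q so Q* = 29 and P* = 101.
A tax on sellers shifts supply up by 60.5: 188 - 3Q = 43 + 2Q + 60.5, so Q_t = 16.9. Buyers pay P_b = 137.3; sellers receive P_s = P_b - 60.5 = 76.8.
Producers lose the trapezoid between P_s and P* out to Q_t plus the triangle from Q_t to Q*: change in PS = 285.61 - 841 = -555.39.

-555.39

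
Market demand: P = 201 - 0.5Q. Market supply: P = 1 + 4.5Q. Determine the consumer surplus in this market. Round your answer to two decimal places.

400.00

Set 201 - 0.5Q = 1 + 4.5Q, which gives 200 = 5Q, so Q* = 40 and P* = 201 - 0.5(40) = 181.
The demand choke price is 201, so CS = (1/2)(Q*)(201 - P*) = (1/2)(40)(20) = 400.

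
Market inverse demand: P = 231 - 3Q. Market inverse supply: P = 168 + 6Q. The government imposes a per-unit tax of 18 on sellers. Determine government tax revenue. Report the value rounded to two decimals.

90.00

Without the tax, 231 - 3Q = 168 + 6Q so Q* = 7 and P* = 210.
With the tax, sellers need 18 more per unit: 231 - 3Q = 168 + 6Q + 18, so Q_t = 5. Buyers pay P_b = 216; sellers receive P_s = P_b - 18 = 198.
Tax revenue = t x Q_t = 18 x 5 = 90.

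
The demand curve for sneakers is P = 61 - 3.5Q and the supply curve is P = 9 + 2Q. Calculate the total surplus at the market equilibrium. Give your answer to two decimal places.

Set 61 - 3.5Q = 9 + 2Q, which gives 52 = 5.5Q, so Q* = 9.4545 and P* = 61 - 3.5(9.4545) = 27.9091.
Total surplus is the full triangle between the curves from 0 to Q*: (1/2)(9.4545)(61 - 9) = 245.8182.

245.82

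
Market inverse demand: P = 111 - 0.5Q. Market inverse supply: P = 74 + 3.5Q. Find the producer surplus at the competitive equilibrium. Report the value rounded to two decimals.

Equilibrium: 111 - 0.5Q = 74 + 3.5Q, so Q* = 9.25 and P* = 106.375.
Producer surplus is the triangle above supply below P*: (1/2)(9.25)(106.375 - 74) = (1/2)(9.25)(32.375) = 149.7344.

149.73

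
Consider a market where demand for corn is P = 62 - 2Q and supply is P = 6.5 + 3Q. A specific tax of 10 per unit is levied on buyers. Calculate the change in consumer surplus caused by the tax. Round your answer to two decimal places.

Without the tax, 62 - 2Q = 6.5 + 3Q so Q* = 11.1 and P* = 39.8.
A tax on buyers shifts demand down by 10: (62 - 10) - 2Q = 6.5 + 3Q, so Q_t = 9.1. Buyers pay P_b = 43.8; sellers receive P_s = P_b - 10 = 33.8.
Consumers lose the trapezoid between P* and P_b out to Q_t plus the triangle from Q_t to Q*: change in CS = 82.81 - 123.21 = -40.4.

-40.40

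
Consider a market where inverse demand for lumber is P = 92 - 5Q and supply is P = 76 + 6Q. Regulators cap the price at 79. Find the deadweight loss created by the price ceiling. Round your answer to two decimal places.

5.01

Free-market equilibrium: 92 - 5Q = 76 + 6Q gives Q* = 1.4545, P* = 84.7273.
At the ceiling price 79, quantity supplied is (79 - 76)/6 = 0.5; supply is the short side, so Q = 0.5 trades at P = 79.
At Q = 0.5 the demand price is 89.5 and the supply price is 79. Deadweight loss is the triangle between the curves from 0.5 to 1.4545: (1/2)(89.5 - 79)(1.4545 - 0.5) = 5.0114.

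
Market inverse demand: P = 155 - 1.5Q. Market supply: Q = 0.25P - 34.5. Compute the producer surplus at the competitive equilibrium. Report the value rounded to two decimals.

19.11

Rewriting supply in inverse form: P = 138 + 4Q.
Equilibrium: 155 - 1.5Q = 138 + 4Q, so Q* = 3.0909 and P* = 150.3636.
PS is the area between P* and the supply curve from 0 to Q*: (1/2)(3.0909)(12.3636) = 19.1074.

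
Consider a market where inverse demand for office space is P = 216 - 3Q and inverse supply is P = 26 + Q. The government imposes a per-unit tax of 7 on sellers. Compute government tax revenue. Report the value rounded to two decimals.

Without the tax, 216 - 3Q = 26 + Q so Q* = 47.5 and P* = 73.5.
With the tax, sellers need 7 more per unit: 216 - 3Q = 26 + Q + 7, so Q_t = 45.75. Buyers pay P_b = 78.75; sellers receive P_s = P_b - 7 = 71.75.
Tax revenue = t x Q_t = 7 x 45.75 = 320.25.

320.25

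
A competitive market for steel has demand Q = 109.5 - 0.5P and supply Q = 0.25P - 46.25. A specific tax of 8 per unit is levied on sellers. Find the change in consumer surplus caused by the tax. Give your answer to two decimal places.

Rewriting demand in inverse form: P = 219 - 2Q.
Rewriting supply in inverse form: P = 185 + 4Q.
Without the tax, 219 - 2Q = 185 + 4Q so Q* = 5.6667 and P* = 207.6667.
With the tax, sellers need 8 more per unit: 219 - 2Q = 185 + 4Q + 8, so Q_t = 4.3333. Buyers pay P_b = 210.3333; sellers receive P_s = P_b - 8 = 202.3333.
CS falls from (1/2)(5.6667)(11.3333) = 32.1111 to (1/2)(4.3333)(8.6667) = 18.7778, a change of -13.3333.

-13.33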